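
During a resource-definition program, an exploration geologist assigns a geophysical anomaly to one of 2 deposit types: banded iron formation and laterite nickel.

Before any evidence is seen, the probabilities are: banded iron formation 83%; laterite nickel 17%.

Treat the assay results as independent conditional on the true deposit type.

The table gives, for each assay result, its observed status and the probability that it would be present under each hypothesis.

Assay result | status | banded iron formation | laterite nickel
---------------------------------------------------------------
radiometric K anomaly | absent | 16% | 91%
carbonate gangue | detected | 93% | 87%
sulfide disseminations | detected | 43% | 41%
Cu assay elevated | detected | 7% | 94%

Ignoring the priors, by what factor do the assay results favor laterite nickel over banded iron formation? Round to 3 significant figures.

1.28

Joint likelihood of the assay result pattern under each hypothesis (using 1 − P(present | H) for each absent assay result):
  laterite nickel: (1 − 0.91) × 0.87 × 0.41 × 0.94 = 0.030177
  banded iron formation: (1 − 0.16) × 0.93 × 0.43 × 0.07 = 0.023514
Bayes factor = 0.030177 / 0.023514 ≈ 1.28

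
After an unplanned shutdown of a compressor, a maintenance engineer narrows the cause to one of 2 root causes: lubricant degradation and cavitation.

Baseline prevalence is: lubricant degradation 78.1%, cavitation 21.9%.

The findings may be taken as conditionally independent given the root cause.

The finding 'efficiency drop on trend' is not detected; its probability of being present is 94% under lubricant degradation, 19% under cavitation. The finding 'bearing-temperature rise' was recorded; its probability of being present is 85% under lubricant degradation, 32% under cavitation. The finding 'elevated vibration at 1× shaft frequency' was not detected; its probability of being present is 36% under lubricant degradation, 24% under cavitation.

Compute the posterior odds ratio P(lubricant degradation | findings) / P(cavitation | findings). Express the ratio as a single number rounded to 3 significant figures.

Unnormalized posterior weight (prior times the finding likelihoods) for each of the two hypotheses (using 1 − P(present | H) for each absent finding):
  lubricant degradation: 0.781 × (1 − 0.94) × 0.85 × (1 − 0.36) = 0.025492
  cavitation: 0.219 × (1 − 0.19) × 0.32 × (1 − 0.24) = 0.043141
Posterior odds = 0.025492 / 0.043141 ≈ 0.591.

0.591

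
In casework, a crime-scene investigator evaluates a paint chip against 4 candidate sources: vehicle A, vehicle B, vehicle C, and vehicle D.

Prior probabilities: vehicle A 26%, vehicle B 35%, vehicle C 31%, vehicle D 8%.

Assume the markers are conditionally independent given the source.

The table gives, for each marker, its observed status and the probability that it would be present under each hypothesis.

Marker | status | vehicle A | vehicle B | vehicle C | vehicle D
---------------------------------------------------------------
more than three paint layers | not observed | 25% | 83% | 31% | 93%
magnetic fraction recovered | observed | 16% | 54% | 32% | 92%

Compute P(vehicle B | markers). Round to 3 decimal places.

Multiply each prior by the joint likelihood of the marker pattern (using 1 − P(present | H) for each absent marker):
  vehicle A: 0.26 × (1 − 0.25) × 0.16 = 0.0312
  vehicle B: 0.35 × (1 − 0.83) × 0.54 = 0.03213
  vehicle C: 0.31 × (1 − 0.31) × 0.32 = 0.068448
  vehicle D: 0.08 × (1 − 0.93) × 0.92 = 0.005152
Marginal likelihood of the evidence = 0.13693.
P(vehicle B | evidence) = 0.03213 / 0.13693 ≈ 0.235.

0.235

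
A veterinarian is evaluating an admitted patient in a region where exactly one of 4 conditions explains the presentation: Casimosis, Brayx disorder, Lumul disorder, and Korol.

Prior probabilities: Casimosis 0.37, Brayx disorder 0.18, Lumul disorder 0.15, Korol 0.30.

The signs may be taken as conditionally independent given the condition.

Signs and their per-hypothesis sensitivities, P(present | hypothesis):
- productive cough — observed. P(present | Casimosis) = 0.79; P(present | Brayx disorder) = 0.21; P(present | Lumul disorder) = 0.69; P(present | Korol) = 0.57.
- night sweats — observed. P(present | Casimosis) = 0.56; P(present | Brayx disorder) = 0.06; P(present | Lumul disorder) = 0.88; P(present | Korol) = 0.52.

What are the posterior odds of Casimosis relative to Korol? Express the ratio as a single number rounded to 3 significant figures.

Posterior odds equal prior odds times the likelihood ratio; only the two competing hypotheses matter.
  Casimosis: 0.37 × 0.79 × 0.56 = 0.16369
  Korol: 0.30 × 0.57 × 0.52 = 0.08892
Odds(Casimosis : Korol) = 0.16369 / 0.08892 ≈ 1.84.

1.84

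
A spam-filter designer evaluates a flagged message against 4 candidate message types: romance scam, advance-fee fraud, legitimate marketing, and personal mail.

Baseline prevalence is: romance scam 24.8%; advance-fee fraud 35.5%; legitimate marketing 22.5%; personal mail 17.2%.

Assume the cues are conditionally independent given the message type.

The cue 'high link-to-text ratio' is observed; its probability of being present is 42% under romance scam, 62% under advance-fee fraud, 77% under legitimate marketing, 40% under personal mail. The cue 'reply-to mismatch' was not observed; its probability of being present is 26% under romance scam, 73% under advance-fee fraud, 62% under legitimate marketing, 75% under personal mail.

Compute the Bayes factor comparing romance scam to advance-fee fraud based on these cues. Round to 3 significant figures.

The Bayes factor is the ratio of the joint likelihoods of the cue pattern under the two hypotheses (using 1 − P(present | H) for each absent cue).
  romance scam: 0.42 × (1 − 0.26) = 0.3108
  advance-fee fraud: 0.62 × (1 − 0.73) = 0.1674
Bayes factor = 0.3108 / 0.1674 ≈ 1.86

1.86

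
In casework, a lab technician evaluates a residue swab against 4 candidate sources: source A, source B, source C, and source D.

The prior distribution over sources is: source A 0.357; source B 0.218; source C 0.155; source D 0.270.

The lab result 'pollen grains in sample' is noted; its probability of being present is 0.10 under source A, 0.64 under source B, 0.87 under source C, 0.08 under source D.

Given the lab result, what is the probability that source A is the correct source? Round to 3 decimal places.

For each hypothesis, the unnormalized posterior weight is prior × likelihood:
  source A: 0.357 × 0.10 = 0.0357
  source B: 0.218 × 0.64 = 0.13952
  source C: 0.155 × 0.87 = 0.13485
  source D: 0.270 × 0.08 = 0.0216
Marginal likelihood of the evidence = 0.33167.
P(source A | evidence) = 0.0357 / 0.33167 ≈ 0.108.

0.108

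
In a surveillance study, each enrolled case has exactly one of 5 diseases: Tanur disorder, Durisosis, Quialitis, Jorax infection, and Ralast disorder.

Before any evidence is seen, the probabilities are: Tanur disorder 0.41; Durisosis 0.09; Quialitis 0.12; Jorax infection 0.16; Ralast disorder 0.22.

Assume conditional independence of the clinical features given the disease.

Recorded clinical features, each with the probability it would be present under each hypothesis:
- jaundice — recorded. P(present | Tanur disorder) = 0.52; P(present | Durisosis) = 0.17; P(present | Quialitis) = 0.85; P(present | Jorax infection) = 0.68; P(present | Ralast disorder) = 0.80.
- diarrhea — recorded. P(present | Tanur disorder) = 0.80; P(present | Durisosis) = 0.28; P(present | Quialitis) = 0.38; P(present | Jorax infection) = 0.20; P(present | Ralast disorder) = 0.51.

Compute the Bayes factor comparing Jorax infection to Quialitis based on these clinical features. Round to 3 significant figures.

Joint likelihood of the clinical feature pattern under each hypothesis:
  Jorax infection: 0.68 × 0.20 = 0.136
  Quialitis: 0.85 × 0.38 = 0.323
Bayes factor = 0.136 / 0.323 ≈ 0.421

0.421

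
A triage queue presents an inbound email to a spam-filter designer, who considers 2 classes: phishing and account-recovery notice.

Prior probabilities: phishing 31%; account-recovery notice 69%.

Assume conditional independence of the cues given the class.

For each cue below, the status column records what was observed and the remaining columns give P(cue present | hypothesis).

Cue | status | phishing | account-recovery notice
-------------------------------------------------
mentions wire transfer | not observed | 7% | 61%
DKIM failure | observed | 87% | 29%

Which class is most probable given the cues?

Multiply each prior by the joint likelihood of the cue pattern (using 1 − P(present | H) for each absent cue):
  phishing: 0.31 × (1 − 0.07) × 0.87 = 0.25082
  account-recovery notice: 0.69 × (1 − 0.61) × 0.29 = 0.078039
Marginal likelihood of the evidence = 0.32886.
P(phishing | evidence) ≈ 0.25082 / 0.32886 ≈ 0.763
P(account-recovery notice | evidence) ≈ 0.078039 / 0.32886 ≈ 0.237
The largest is 0.763, so phishing is most probable.

phishing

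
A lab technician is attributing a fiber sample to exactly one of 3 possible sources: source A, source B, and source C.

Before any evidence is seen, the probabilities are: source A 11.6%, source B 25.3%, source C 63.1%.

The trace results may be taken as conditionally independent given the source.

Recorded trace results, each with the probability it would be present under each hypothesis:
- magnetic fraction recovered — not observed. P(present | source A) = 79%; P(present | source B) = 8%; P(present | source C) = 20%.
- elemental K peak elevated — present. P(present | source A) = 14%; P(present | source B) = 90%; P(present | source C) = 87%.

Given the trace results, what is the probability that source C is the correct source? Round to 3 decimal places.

0.674

Multiply each prior by the joint likelihood of the trace result pattern (using 1 − P(present | H) for each absent trace result):
  source A: 0.116 × (1 − 0.79) × 0.14 = 0.0034104
  source B: 0.253 × (1 − 0.08) × 0.90 = 0.20948
  source C: 0.631 × (1 − 0.20) × 0.87 = 0.43918
The unnormalized weights sum to 0.65207.
P(source C | evidence) = 0.43918 / 0.65207 ≈ 0.674.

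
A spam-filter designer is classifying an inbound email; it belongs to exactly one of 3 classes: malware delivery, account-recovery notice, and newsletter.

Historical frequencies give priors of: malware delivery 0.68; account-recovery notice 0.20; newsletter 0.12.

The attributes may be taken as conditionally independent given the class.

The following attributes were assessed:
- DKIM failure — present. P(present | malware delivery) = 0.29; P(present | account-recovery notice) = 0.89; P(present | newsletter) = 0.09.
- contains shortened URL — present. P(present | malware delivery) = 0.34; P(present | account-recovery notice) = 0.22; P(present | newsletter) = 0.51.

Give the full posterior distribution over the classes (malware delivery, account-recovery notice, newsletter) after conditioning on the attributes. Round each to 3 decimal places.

For each hypothesis, the unnormalized posterior weight is prior × product of the attribute likelihoods:
  malware delivery: 0.68 × 0.29 × 0.34 = 0.067048
  account-recovery notice: 0.20 × 0.89 × 0.22 = 0.03916
  newsletter: 0.12 × 0.09 × 0.51 = 0.005508
Marginal likelihood of the evidence = 0.11172.
P(malware delivery | evidence) = 0.067048 / 0.11172 ≈ 0.600
P(account-recovery notice | evidence) = 0.03916 / 0.11172 ≈ 0.351
P(newsletter | evidence) = 0.005508 / 0.11172 ≈ 0.049

0.600, 0.351, 0.049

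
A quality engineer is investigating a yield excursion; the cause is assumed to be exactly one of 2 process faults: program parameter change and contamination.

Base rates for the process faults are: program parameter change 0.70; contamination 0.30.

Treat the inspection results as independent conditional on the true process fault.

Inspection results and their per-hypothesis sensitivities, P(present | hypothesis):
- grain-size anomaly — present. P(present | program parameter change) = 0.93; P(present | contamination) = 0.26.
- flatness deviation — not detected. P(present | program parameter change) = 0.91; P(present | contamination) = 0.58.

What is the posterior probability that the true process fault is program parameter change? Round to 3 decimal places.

Multiply each prior by the joint likelihood of the inspection result pattern (using 1 − P(present | H) for each absent inspection result):
  program parameter change: 0.70 × 0.93 × (1 − 0.91) = 0.05859
  contamination: 0.30 × 0.26 × (1 − 0.58) = 0.03276
Normalizing constant Z = 0.05859 + 0.03276 = 0.09135.
P(program parameter change | evidence) = 0.05859 / 0.09135 ≈ 0.641.

0.641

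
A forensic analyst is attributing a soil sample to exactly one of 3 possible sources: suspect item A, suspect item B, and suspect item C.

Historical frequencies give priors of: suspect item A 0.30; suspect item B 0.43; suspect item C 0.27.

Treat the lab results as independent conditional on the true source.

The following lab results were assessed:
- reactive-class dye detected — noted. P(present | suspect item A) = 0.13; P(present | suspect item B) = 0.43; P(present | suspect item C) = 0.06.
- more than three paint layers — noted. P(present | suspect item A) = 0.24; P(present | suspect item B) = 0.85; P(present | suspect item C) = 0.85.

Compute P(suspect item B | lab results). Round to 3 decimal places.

Multiply each prior by the joint likelihood of the lab result pattern:
  suspect item A: 0.30 × 0.13 × 0.24 = 0.00936
  suspect item B: 0.43 × 0.43 × 0.85 = 0.15716
  suspect item C: 0.27 × 0.06 × 0.85 = 0.01377
Marginal likelihood of the evidence = 0.18029.
P(suspect item B | evidence) = 0.15716 / 0.18029 ≈ 0.872.

0.872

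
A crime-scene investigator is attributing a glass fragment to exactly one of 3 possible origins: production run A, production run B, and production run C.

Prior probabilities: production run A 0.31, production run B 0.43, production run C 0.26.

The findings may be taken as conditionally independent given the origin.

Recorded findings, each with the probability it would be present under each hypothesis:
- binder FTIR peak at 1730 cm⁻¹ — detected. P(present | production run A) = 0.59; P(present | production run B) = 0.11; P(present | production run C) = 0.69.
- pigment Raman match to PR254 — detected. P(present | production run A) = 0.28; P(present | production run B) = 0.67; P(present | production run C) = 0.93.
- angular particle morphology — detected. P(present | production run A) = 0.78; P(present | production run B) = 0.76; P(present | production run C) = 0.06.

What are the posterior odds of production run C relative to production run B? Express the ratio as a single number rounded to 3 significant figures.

Posterior odds equal prior odds times the likelihood ratio; only the two competing hypotheses matter.
  production run C: 0.26 × 0.69 × 0.93 × 0.06 = 0.010011
  production run B: 0.43 × 0.11 × 0.67 × 0.76 = 0.024085
Posterior odds = 0.010011 / 0.024085 ≈ 0.416.

0.416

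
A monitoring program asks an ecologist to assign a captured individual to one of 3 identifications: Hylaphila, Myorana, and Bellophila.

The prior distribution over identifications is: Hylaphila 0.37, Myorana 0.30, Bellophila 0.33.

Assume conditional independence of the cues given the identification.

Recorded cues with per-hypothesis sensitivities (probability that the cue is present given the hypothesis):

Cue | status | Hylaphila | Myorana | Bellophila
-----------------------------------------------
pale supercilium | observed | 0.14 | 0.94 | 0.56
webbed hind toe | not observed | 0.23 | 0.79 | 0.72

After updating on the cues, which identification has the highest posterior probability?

By Bayes' rule with conditional independence, the unnormalized weight for each hypothesis is prior × ∏ likelihoods (using 1 − P(present | H) for each absent cue):
  Hylaphila: 0.37 × 0.14 × (1 − 0.23) = 0.039886
  Myorana: 0.30 × 0.94 × (1 − 0.79) = 0.05922
  Bellophila: 0.33 × 0.56 × (1 − 0.72) = 0.051744
The unnormalized weights sum to 0.15085.
P(Hylaphila | evidence) ≈ 0.039886 / 0.15085 ≈ 0.264
P(Myorana | evidence) ≈ 0.05922 / 0.15085 ≈ 0.393
P(Bellophila | evidence) ≈ 0.051744 / 0.15085 ≈ 0.343
The largest is 0.393, so Myorana is most probable.

Myorana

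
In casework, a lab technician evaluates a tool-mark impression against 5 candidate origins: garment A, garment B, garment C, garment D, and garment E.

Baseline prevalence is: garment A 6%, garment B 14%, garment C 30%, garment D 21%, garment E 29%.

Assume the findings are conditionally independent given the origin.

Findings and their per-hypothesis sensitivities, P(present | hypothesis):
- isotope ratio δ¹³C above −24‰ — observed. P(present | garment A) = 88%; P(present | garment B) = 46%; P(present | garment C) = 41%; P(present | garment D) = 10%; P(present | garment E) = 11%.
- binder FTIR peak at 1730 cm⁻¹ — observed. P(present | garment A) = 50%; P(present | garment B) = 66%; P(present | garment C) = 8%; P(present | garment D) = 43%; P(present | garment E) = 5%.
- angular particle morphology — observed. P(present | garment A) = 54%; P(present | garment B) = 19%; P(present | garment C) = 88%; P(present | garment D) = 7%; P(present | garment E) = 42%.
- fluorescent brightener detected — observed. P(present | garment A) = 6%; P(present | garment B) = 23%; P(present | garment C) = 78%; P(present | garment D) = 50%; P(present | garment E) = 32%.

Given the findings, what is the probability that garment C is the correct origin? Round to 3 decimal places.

0.676

By Bayes' rule with conditional independence, the unnormalized weight for each hypothesis is prior × ∏ likelihoods:
  garment A: 0.06 × 0.88 × 0.50 × 0.54 × 0.06 = 0.00085536
  garment B: 0.14 × 0.46 × 0.66 × 0.19 × 0.23 = 0.0018574
  garment C: 0.30 × 0.41 × 0.08 × 0.88 × 0.78 = 0.0067542
  garment D: 0.21 × 0.10 × 0.43 × 0.07 × 0.50 = 0.00031605
  garment E: 0.29 × 0.11 × 0.05 × 0.42 × 0.32 = 0.00021437
Marginal likelihood of the evidence = 0.0099974.
P(garment C | evidence) = 0.0067542 / 0.0099974 ≈ 0.676.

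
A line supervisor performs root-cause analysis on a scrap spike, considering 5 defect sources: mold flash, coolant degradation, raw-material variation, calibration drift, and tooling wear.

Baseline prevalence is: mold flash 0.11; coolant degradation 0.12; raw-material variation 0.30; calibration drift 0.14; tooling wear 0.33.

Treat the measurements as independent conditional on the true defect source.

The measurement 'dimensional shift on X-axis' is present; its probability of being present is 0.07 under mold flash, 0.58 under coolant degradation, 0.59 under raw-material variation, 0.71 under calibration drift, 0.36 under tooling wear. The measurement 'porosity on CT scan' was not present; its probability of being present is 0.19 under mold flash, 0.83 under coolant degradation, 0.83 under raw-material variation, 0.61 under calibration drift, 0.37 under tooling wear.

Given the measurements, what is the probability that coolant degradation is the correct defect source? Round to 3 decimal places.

0.073

For each hypothesis, the unnormalized posterior weight is prior × product of the measurement likelihoods (using 1 − P(present | H) for each absent measurement):
  mold flash: 0.11 × 0.07 × (1 − 0.19) = 0.006237
  coolant degradation: 0.12 × 0.58 × (1 − 0.83) = 0.011832
  raw-material variation: 0.30 × 0.59 × (1 − 0.83) = 0.03009
  calibration drift: 0.14 × 0.71 × (1 − 0.61) = 0.038766
  tooling wear: 0.33 × 0.36 × (1 − 0.37) = 0.074844
Marginal likelihood of the evidence = 0.16177.
P(coolant degradation | evidence) = 0.011832 / 0.16177 ≈ 0.073.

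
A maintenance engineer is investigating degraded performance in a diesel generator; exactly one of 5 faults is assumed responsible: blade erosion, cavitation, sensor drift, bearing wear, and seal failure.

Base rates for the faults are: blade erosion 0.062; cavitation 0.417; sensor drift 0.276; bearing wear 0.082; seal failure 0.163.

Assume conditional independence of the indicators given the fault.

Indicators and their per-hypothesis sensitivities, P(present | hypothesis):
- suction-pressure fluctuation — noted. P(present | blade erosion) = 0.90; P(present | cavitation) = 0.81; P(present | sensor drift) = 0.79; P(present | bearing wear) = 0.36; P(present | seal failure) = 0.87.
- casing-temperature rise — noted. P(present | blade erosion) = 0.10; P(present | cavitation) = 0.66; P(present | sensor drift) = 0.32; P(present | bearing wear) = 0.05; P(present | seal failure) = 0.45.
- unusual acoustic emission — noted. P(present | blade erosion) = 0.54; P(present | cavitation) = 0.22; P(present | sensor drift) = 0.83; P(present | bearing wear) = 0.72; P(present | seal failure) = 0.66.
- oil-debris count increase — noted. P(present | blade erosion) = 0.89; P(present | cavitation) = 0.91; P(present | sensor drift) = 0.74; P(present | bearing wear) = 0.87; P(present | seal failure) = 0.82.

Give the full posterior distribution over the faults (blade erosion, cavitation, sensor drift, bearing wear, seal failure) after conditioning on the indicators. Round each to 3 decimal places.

0.021, 0.355, 0.341, 0.007, 0.275

Multiply each prior by the joint likelihood of the indicator pattern:
  blade erosion: 0.062 × 0.90 × 0.10 × 0.54 × 0.89 = 0.0026817
  cavitation: 0.417 × 0.81 × 0.66 × 0.22 × 0.91 = 0.04463
  sensor drift: 0.276 × 0.79 × 0.32 × 0.83 × 0.74 = 0.042854
  bearing wear: 0.082 × 0.36 × 0.05 × 0.72 × 0.87 = 0.00092457
  seal failure: 0.163 × 0.87 × 0.45 × 0.66 × 0.82 = 0.034536
Normalizing constant Z = 0.0026817 + 0.04463 + 0.042854 + 0.00092457 + 0.034536 = 0.12563.
P(blade erosion | evidence) = 0.0026817 / 0.12563 ≈ 0.021
P(cavitation | evidence) = 0.04463 / 0.12563 ≈ 0.355
P(sensor drift | evidence) = 0.042854 / 0.12563 ≈ 0.341
P(bearing wear | evidence) = 0.00092457 / 0.12563 ≈ 0.007
P(seal failure | evidence) = 0.034536 / 0.12563 ≈ 0.275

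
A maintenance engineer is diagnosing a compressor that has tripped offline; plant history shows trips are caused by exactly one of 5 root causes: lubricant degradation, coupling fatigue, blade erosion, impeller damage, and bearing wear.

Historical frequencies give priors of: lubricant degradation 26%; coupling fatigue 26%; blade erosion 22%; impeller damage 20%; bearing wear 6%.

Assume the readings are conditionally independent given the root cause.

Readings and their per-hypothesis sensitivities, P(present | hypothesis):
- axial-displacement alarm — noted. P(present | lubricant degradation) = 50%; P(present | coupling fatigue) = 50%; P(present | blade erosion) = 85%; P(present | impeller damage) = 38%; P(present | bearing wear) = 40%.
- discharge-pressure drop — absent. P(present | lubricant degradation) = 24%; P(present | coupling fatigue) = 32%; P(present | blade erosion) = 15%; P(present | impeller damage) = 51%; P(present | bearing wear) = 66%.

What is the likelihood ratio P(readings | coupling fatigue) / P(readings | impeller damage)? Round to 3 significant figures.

Joint likelihood of the reading pattern under each hypothesis (using 1 − P(present | H) for each absent reading):
  coupling fatigue: 0.50 × (1 − 0.32) = 0.34
  impeller damage: 0.38 × (1 − 0.51) = 0.1862
Bayes factor = 0.34 / 0.1862 ≈ 1.83

1.83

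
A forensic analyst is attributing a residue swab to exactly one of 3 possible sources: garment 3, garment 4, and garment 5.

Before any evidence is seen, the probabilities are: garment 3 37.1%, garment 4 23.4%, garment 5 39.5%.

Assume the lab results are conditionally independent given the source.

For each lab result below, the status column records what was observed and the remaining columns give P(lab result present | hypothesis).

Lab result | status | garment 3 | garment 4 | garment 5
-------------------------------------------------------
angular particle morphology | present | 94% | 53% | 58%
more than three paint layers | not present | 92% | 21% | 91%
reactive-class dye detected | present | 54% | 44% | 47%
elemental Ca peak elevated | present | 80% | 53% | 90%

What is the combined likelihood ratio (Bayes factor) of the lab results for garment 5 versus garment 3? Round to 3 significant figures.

0.680

Joint likelihood of the lab result pattern under each hypothesis (using 1 − P(present | H) for each absent lab result):
  garment 5: 0.58 × (1 − 0.91) × 0.47 × 0.90 = 0.022081
  garment 3: 0.94 × (1 − 0.92) × 0.54 × 0.80 = 0.032486
Bayes factor = 0.022081 / 0.032486 ≈ 0.680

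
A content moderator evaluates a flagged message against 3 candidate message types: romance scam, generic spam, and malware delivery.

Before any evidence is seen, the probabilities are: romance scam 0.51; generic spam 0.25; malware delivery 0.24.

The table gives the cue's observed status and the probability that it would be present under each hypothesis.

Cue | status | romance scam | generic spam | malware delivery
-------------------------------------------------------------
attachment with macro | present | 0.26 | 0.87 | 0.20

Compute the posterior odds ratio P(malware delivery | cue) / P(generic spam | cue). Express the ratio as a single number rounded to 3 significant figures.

Unnormalized posterior weight (prior times the cue likelihood) for each of the two hypotheses:
  malware delivery: 0.24 × 0.20 = 0.048
  generic spam: 0.25 × 0.87 = 0.2175
Posterior odds = 0.048 / 0.2175 ≈ 0.221.

0.221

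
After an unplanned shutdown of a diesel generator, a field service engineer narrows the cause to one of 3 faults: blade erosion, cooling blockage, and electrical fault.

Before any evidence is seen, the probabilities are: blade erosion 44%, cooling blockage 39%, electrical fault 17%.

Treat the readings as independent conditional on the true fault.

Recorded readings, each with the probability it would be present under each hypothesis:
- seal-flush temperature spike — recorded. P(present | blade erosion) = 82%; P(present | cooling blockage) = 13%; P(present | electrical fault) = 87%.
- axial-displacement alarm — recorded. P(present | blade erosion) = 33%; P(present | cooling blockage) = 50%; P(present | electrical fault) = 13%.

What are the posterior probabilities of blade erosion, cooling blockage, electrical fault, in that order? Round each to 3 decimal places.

For each hypothesis, the unnormalized posterior weight is prior × product of the reading likelihoods:
  blade erosion: 0.44 × 0.82 × 0.33 = 0.11906
  cooling blockage: 0.39 × 0.13 × 0.50 = 0.02535
  electrical fault: 0.17 × 0.87 × 0.13 = 0.019227
The unnormalized weights sum to 0.16364.
P(blade erosion | evidence) = 0.11906 / 0.16364 ≈ 0.728
P(cooling blockage | evidence) = 0.02535 / 0.16364 ≈ 0.155
P(electrical fault | evidence) = 0.019227 / 0.16364 ≈ 0.117

0.728, 0.155, 0.117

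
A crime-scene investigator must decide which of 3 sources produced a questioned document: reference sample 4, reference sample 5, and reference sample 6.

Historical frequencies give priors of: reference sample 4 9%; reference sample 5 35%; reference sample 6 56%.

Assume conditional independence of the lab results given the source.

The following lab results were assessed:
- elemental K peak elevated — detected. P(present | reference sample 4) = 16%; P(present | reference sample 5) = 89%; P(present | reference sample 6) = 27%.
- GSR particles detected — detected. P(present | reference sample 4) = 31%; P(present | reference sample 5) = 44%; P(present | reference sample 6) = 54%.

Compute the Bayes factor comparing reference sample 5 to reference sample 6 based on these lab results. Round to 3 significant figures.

2.69

The Bayes factor is the ratio of the joint likelihoods of the lab result pattern under the two hypotheses.
  reference sample 5: 0.89 × 0.44 = 0.3916
  reference sample 6: 0.27 × 0.54 = 0.1458
Bayes factor = 0.3916 / 0.1458 ≈ 2.69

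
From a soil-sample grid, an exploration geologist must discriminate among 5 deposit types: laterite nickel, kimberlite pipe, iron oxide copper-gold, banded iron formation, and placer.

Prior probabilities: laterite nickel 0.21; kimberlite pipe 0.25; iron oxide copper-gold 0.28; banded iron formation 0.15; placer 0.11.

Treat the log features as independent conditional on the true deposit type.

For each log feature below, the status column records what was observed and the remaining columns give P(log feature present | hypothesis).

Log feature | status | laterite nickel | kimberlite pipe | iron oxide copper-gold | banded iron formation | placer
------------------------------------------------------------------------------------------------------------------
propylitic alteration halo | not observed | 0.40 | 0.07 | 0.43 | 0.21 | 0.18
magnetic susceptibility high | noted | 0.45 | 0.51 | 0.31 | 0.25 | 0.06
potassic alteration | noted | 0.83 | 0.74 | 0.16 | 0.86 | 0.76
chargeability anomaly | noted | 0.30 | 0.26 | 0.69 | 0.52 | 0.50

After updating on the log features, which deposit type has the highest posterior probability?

kimberlite pipe

By Bayes' rule with conditional independence, the unnormalized weight for each hypothesis is prior × ∏ likelihoods (using 1 − P(present | H) for each absent log feature):
  laterite nickel: 0.21 × (1 − 0.40) × 0.45 × 0.83 × 0.30 = 0.014118
  kimberlite pipe: 0.25 × (1 − 0.07) × 0.51 × 0.74 × 0.26 = 0.022814
  iron oxide copper-gold: 0.28 × (1 − 0.43) × 0.31 × 0.16 × 0.69 = 0.0054622
  banded iron formation: 0.15 × (1 − 0.21) × 0.25 × 0.86 × 0.52 = 0.013248
  placer: 0.11 × (1 − 0.18) × 0.06 × 0.76 × 0.50 = 0.0020566
The unnormalized weights sum to 0.057699.
P(laterite nickel | evidence) ≈ 0.014118 / 0.057699 ≈ 0.245
P(kimberlite pipe | evidence) ≈ 0.022814 / 0.057699 ≈ 0.395
P(iron oxide copper-gold | evidence) ≈ 0.0054622 / 0.057699 ≈ 0.095
P(banded iron formation | evidence) ≈ 0.013248 / 0.057699 ≈ 0.230
P(placer | evidence) ≈ 0.0020566 / 0.057699 ≈ 0.036
The largest is 0.395, so kimberlite pipe is most probable.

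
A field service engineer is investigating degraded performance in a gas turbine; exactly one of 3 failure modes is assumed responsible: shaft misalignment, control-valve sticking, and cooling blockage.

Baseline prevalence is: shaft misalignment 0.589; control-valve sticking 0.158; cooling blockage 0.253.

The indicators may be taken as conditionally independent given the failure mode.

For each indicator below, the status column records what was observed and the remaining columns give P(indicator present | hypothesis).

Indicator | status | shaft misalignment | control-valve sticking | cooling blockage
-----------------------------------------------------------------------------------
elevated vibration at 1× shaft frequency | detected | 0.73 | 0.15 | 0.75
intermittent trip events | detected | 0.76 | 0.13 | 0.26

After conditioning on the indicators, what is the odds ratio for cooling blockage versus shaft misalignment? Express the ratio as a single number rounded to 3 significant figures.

Unnormalized posterior weight (prior times the indicator likelihoods) for each of the two hypotheses:
  cooling blockage: 0.253 × 0.75 × 0.26 = 0.049335
  shaft misalignment: 0.589 × 0.73 × 0.76 = 0.32678
Odds(cooling blockage : shaft misalignment) = 0.049335 / 0.32678 ≈ 0.151.

0.151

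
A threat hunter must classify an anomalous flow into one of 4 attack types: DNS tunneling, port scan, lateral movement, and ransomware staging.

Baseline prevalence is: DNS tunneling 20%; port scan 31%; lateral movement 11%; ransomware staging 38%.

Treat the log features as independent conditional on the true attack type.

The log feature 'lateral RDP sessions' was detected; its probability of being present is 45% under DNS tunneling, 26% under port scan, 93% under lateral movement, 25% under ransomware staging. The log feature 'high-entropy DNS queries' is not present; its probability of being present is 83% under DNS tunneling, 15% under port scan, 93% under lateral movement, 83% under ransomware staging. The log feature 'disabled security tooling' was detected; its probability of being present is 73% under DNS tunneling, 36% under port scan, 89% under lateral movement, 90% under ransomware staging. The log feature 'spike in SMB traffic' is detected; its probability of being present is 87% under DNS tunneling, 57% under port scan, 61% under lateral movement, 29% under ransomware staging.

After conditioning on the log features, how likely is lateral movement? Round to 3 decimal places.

0.122

By Bayes' rule with conditional independence, the unnormalized weight for each hypothesis is prior × ∏ likelihoods (using 1 − P(present | H) for each absent log feature):
  DNS tunneling: 0.20 × 0.45 × (1 − 0.83) × 0.73 × 0.87 = 0.009717
  port scan: 0.31 × 0.26 × (1 − 0.15) × 0.36 × 0.57 = 0.014058
  lateral movement: 0.11 × 0.93 × (1 − 0.93) × 0.89 × 0.61 = 0.0038877
  ransomware staging: 0.38 × 0.25 × (1 − 0.83) × 0.90 × 0.29 = 0.0042152
Normalizing constant Z = 0.009717 + 0.014058 + 0.0038877 + 0.0042152 = 0.031878.
P(lateral movement | evidence) = 0.0038877 / 0.031878 ≈ 0.122.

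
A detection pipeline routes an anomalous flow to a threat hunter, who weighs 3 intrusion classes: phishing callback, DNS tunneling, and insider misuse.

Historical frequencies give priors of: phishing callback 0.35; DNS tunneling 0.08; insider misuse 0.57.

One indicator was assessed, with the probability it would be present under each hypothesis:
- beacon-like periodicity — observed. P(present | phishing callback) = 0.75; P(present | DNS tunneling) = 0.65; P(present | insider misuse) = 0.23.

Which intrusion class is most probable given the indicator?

phishing callback

For each hypothesis, the unnormalized posterior weight is prior × likelihood:
  phishing callback: 0.35 × 0.75 = 0.2625
  DNS tunneling: 0.08 × 0.65 = 0.052
  insider misuse: 0.57 × 0.23 = 0.1311
Marginal likelihood of the evidence = 0.4456.
P(phishing callback | evidence) ≈ 0.2625 / 0.4456 ≈ 0.589
P(DNS tunneling | evidence) ≈ 0.052 / 0.4456 ≈ 0.117
P(insider misuse | evidence) ≈ 0.1311 / 0.4456 ≈ 0.294
The largest is 0.589, so phishing callback is most probable.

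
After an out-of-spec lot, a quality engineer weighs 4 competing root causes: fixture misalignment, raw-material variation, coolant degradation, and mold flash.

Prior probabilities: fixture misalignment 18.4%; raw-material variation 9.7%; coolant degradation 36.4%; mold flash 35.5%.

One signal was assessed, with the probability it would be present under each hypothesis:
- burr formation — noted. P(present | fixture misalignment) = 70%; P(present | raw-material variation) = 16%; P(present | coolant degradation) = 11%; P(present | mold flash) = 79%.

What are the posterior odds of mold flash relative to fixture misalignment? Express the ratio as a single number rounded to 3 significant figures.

The normalizing constant cancels in an odds ratio, so compute prior × likelihood for the two hypotheses only:
  mold flash: 0.355 × 0.79 = 0.28045
  fixture misalignment: 0.184 × 0.70 = 0.1288
Posterior odds = 0.28045 / 0.1288 ≈ 2.18.

2.18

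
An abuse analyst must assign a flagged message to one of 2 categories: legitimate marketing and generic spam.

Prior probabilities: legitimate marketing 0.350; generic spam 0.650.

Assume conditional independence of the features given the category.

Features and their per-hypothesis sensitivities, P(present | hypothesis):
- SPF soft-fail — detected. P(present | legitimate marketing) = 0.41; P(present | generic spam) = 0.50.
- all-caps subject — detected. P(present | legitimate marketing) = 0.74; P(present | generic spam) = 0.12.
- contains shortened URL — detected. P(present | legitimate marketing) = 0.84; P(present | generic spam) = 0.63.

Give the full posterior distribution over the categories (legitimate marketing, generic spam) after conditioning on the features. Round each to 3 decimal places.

0.784, 0.216

Multiply each prior by the joint likelihood of the feature pattern:
  legitimate marketing: 0.350 × 0.41 × 0.74 × 0.84 = 0.0892
  generic spam: 0.650 × 0.50 × 0.12 × 0.63 = 0.02457
Normalizing constant Z = 0.0892 + 0.02457 = 0.11377.
P(legitimate marketing | evidence) = 0.0892 / 0.11377 ≈ 0.784
P(generic spam | evidence) = 0.02457 / 0.11377 ≈ 0.216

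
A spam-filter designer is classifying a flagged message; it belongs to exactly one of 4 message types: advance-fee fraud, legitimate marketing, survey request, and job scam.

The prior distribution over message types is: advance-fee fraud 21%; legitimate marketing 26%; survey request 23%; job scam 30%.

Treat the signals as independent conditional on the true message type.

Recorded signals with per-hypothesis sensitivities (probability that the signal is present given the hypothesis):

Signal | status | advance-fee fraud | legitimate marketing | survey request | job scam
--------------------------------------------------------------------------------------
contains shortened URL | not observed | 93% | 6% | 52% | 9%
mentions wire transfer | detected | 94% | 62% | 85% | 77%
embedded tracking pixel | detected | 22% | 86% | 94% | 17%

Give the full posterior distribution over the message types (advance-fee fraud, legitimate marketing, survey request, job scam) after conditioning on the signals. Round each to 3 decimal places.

For each hypothesis, the unnormalized posterior weight is prior × product of the signal likelihoods (using 1 − P(present | H) for each absent signal):
  advance-fee fraud: 0.21 × (1 − 0.93) × 0.94 × 0.22 = 0.00304
  legitimate marketing: 0.26 × (1 − 0.06) × 0.62 × 0.86 = 0.13031
  survey request: 0.23 × (1 − 0.52) × 0.85 × 0.94 = 0.08821
  job scam: 0.30 × (1 − 0.09) × 0.77 × 0.17 = 0.035736
Normalizing constant Z = 0.00304 + 0.13031 + 0.08821 + 0.035736 = 0.2573.
P(advance-fee fraud | evidence) = 0.00304 / 0.2573 ≈ 0.012
P(legitimate marketing | evidence) = 0.13031 / 0.2573 ≈ 0.506
P(survey request | evidence) = 0.08821 / 0.2573 ≈ 0.343
P(job scam | evidence) = 0.035736 / 0.2573 ≈ 0.139

0.012, 0.506, 0.343, 0.139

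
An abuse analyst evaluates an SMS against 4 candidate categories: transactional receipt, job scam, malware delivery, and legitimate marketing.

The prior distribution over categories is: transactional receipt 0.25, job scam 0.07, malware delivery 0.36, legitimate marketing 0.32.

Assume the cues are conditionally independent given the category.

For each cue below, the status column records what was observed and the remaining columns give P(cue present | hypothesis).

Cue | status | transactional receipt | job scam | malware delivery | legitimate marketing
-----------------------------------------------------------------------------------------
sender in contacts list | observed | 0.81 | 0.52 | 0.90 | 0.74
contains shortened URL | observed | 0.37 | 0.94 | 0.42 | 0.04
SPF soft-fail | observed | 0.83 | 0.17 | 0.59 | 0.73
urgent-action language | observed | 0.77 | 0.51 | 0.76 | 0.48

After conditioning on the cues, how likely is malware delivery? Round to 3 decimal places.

0.530

Multiply each prior by the joint likelihood of the cue pattern:
  transactional receipt: 0.25 × 0.81 × 0.37 × 0.83 × 0.77 = 0.047885
  job scam: 0.07 × 0.52 × 0.94 × 0.17 × 0.51 = 0.0029665
  malware delivery: 0.36 × 0.90 × 0.42 × 0.59 × 0.76 = 0.061018
  legitimate marketing: 0.32 × 0.74 × 0.04 × 0.73 × 0.48 = 0.003319
The unnormalized weights sum to 0.11519.
P(malware delivery | evidence) = 0.061018 / 0.11519 ≈ 0.530.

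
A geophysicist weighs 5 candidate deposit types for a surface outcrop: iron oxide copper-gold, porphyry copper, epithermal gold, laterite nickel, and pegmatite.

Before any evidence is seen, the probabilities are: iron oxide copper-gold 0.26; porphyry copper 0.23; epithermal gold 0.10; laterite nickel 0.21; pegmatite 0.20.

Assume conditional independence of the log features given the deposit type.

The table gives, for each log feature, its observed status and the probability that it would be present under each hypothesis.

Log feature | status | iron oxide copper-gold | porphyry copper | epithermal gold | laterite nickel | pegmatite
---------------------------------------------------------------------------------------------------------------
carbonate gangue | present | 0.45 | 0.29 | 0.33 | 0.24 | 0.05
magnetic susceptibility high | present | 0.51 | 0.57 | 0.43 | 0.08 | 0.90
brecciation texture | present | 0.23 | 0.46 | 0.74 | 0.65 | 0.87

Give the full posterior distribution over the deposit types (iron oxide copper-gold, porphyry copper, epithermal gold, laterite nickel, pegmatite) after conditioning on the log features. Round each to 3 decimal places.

0.263, 0.335, 0.201, 0.050, 0.150

For each hypothesis, the unnormalized posterior weight is prior × product of the log feature likelihoods:
  iron oxide copper-gold: 0.26 × 0.45 × 0.51 × 0.23 = 0.013724
  porphyry copper: 0.23 × 0.29 × 0.57 × 0.46 = 0.017489
  epithermal gold: 0.10 × 0.33 × 0.43 × 0.74 = 0.010501
  laterite nickel: 0.21 × 0.24 × 0.08 × 0.65 = 0.0026208
  pegmatite: 0.20 × 0.05 × 0.90 × 0.87 = 0.00783
Marginal likelihood of the evidence = 0.052164.
P(iron oxide copper-gold | evidence) = 0.013724 / 0.052164 ≈ 0.263
P(porphyry copper | evidence) = 0.017489 / 0.052164 ≈ 0.335
P(epithermal gold | evidence) = 0.010501 / 0.052164 ≈ 0.201
P(laterite nickel | evidence) = 0.0026208 / 0.052164 ≈ 0.050
P(pegmatite | evidence) = 0.00783 / 0.052164 ≈ 0.150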